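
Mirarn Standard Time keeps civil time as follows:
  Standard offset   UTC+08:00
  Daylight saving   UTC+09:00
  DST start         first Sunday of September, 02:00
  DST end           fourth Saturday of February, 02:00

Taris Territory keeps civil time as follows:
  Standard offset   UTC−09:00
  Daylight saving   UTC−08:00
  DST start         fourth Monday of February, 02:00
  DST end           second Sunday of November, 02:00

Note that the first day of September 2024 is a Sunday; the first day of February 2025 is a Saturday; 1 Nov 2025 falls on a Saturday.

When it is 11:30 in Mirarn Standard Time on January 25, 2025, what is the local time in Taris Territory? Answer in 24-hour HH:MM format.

17:30

1 September 2024 is a Sunday, so the first Sunday is September 1.
1 February 2025 is a Saturday, so the first Saturday is February 1 and the fourth is February 22.
January 25, 2025 falls between 1 September 2024 and 22 February 2025, so daylight saving is in effect and Mirarn Standard Time is at UTC+09:00.
11:30 Mirarn Standard Time − 9h = 02:30 UTC.
1 February 2025 is a Saturday, so the first Monday is February 3 and the fourth is February 24.
1 November 2025 is a Saturday, so the first Sunday is November 2 and the second is November 9.
At the standard offset (UTC−09:00), 02:30 UTC − 9h = 17:30 Taris Territory standard time (rolling into the previous day, 24 January 2025).
The standard-time date in Taris Territory, January 24, 2025, does not fall between 24 February and 9 November, so daylight saving is not in effect and Taris Territory is at UTC−09:00.
02:30 UTC − 9h = 17:30 Taris Territory (rolling into the previous day, 24 January 2025).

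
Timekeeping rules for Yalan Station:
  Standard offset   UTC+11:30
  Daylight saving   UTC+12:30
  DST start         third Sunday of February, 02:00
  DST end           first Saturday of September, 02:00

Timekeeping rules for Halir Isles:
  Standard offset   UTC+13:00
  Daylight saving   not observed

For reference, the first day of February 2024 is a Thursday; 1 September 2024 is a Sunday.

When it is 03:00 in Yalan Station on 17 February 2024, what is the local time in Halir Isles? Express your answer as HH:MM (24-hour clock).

04:30

1 February 2024 is a Thursday, so the first Sunday is February 4 and the third is February 18.
1 September 2024 is a Sunday, so the first Saturday is September 7.
17 February 2024 is outside the daylight-saving period (18 February – 7 September), so Yalan Station is on standard time, UTC+11:30.
03:00 Yalan Station − 11h30m = 15:30 UTC (rolling into the previous day, 16 February 2024).
Halir Isles stays on UTC+13:00 all year.
15:30 UTC + 13h = 04:30 Halir Isles (rolling into the next day, 17 February 2024).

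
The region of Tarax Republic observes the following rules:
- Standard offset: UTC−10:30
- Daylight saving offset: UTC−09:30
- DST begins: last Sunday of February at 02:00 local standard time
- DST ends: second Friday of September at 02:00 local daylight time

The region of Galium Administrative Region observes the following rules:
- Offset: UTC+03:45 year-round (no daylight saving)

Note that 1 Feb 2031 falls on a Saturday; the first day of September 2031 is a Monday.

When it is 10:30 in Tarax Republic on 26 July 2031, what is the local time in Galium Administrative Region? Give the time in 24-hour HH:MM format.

1 February 2031 is a Saturday, so Sundays fall on 2, 9, 16, 23; the last is February 23.
1 September 2031 is a Monday, so the first Friday is September 5 and the second is September 12.
26 July 2031 lies within the daylight-saving period (23 February – 12 September), so Tarax Republic is on daylight time, UTC−09:30.
10:30 Tarax Republic + 9h30m = 20:00 UTC.
Galium Administrative Region stays on UTC+03:45 all year.
20:00 UTC + 3h45m = 23:45 Galium Administrative Region.

23:45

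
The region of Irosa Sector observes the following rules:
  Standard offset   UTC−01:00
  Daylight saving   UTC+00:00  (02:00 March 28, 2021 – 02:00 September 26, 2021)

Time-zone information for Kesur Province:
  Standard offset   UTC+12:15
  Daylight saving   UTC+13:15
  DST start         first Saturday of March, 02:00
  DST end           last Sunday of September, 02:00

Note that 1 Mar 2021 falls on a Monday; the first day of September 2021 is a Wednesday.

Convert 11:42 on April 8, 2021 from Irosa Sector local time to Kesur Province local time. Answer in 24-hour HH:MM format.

April 8, 2021 lies within the daylight-saving period (28 March – 26 September), so Irosa Sector is on daylight time, UTC+00:00.
11:42 Irosa Sector − 0h = 11:42 UTC.
1 March 2021 is a Monday, so the first Saturday is March 6.
1 September 2021 is a Wednesday, so Sundays fall on 5, 12, 19, 26; the last is September 26.
At the standard offset (UTC+12:15), 11:42 UTC + 12h15m = 23:57 Kesur Province standard time.
Daylight saving runs 6 March – 26 September; the standard-time date in Kesur Province, April 8, 2021, is inside that window, so Kesur Province is at UTC+13:15.
11:42 UTC + 13h15m = 00:57 Kesur Province (rolling into the next day, 9 April 2021).

00:57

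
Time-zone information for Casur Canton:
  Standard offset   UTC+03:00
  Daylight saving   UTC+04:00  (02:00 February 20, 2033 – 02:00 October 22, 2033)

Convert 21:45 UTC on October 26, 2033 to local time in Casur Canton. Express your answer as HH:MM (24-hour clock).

At the standard offset (UTC+03:00), 21:45 UTC + 3h = 00:45 Casur Canton standard time (rolling into the next day, 27 October 2033).
Daylight saving runs 20 February – 22 October; the standard-time date in Casur Canton, October 27, 2033, is outside that window, so Casur Canton is on standard time at UTC+03:00.
21:45 UTC + 3h = 00:45 local (rolling into the next day, 27 October 2033).

00:45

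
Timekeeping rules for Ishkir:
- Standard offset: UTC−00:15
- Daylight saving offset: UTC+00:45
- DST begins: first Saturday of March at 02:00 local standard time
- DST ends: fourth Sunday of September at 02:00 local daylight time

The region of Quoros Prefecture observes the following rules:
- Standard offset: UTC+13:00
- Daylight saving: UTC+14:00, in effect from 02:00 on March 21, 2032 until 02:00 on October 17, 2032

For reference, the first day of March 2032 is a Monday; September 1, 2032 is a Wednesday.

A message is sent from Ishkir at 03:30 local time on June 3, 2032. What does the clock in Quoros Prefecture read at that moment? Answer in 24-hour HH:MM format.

1 March 2032 is a Monday, so the first Saturday is March 6.
1 September 2032 is a Wednesday, so the first Sunday is September 5 and the fourth is September 26.
June 3, 2032 falls between 6 March and 26 September, so daylight saving is in effect and Ishkir is at UTC+00:45.
03:30 Ishkir − 0h45m = 02:45 UTC.
At the standard offset (UTC+13:00), 02:45 UTC + 13h = 15:45 Quoros Prefecture standard time.
The standard-time date in Quoros Prefecture, June 3, 2032, lies within the daylight-saving period (21 March – 17 October), so Quoros Prefecture is on daylight time, UTC+14:00.
02:45 UTC + 14h = 16:45 Quoros Prefecture.

16:45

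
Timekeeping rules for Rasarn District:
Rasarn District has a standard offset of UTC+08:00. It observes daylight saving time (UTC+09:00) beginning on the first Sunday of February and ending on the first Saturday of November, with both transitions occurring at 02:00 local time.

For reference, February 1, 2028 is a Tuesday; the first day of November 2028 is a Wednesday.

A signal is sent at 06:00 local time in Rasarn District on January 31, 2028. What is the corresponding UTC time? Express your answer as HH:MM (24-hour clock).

1 February 2028 is a Tuesday, so the first Sunday is February 6.
1 November 2028 is a Wednesday, so the first Saturday is November 4.
January 31, 2028 is outside the daylight-saving period (6 February – 4 November), so Rasarn District is on standard time, UTC+08:00.
06:00 local − 8h = 22:00 UTC (rolling into the previous day, 30 January 2028).

22:00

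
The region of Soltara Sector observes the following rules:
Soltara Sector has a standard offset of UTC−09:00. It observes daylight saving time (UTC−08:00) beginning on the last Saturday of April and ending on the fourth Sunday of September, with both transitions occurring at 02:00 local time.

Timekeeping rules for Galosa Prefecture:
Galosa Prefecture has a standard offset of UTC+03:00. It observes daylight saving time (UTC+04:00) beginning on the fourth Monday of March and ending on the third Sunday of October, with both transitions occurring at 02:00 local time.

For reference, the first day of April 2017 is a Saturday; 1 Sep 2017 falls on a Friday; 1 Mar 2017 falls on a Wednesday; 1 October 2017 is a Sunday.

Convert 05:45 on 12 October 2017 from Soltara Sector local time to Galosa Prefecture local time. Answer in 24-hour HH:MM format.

1 April 2017 is a Saturday, so Saturdays fall on 1, 8, 15, 22, 29; the last is April 29.
1 September 2017 is a Friday, so the first Sunday is September 3 and the fourth is September 24.
Daylight saving runs 29 April – 24 September; 12 October 2017 is outside that window, so Soltara Sector is on standard time at UTC−09:00.
05:45 Soltara Sector + 9h = 14:45 UTC.
1 March 2017 is a Wednesday, so the first Monday is March 6 and the fourth is March 27.
1 October 2017 is a Sunday, so the first Sunday is October 1 and the third is October 15.
At the standard offset (UTC+03:00), 14:45 UTC + 3h = 17:45 Galosa Prefecture standard time.
Daylight saving runs 27 March – 15 October; the standard-time date in Galosa Prefecture, 12 October 2017, is inside that window, so Galosa Prefecture is at UTC+04:00.
14:45 UTC + 4h = 18:45 Galosa Prefecture.

18:45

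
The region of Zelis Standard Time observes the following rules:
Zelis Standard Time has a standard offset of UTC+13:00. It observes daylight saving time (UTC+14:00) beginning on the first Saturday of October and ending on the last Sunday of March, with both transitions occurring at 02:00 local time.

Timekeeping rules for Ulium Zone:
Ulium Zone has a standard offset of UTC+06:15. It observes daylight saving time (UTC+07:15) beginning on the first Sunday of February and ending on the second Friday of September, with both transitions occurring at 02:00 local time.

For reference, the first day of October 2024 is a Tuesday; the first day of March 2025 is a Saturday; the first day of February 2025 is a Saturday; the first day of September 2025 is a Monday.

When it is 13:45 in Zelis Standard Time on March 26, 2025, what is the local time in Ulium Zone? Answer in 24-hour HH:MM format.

1 October 2024 is a Tuesday, so the first Saturday is October 5.
1 March 2025 is a Saturday, so Sundays fall on 2, 9, 16, 23, 30; the last is March 30.
Daylight saving runs 5 October 2024 – 30 March 2025; March 26, 2025 is inside that window, so Zelis Standard Time is at UTC+14:00.
13:45 Zelis Standard Time − 14h = 23:45 UTC (rolling into the previous day, 25 March 2025).
1 February 2025 is a Saturday, so the first Sunday is February 2.
1 September 2025 is a Monday, so the first Friday is September 5 and the second is September 12.
At the standard offset (UTC+06:15), 23:45 UTC + 6h15m = 06:00 Ulium Zone standard time (rolling into the next day, 26 March 2025).
The standard-time date in Ulium Zone, March 26, 2025, lies within the daylight-saving period (2 February – 12 September), so Ulium Zone is on daylight time, UTC+07:15.
23:45 UTC + 7h15m = 07:00 Ulium Zone (rolling into the next day, 26 March 2025).

07:00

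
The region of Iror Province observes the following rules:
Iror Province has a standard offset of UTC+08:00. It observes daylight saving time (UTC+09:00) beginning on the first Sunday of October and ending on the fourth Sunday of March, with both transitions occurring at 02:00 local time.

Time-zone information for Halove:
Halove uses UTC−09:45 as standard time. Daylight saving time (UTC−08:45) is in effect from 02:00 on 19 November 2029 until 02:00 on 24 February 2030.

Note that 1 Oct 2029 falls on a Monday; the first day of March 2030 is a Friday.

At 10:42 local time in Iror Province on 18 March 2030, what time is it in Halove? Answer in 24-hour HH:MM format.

1 October 2029 is a Monday, so the first Sunday is October 7.
1 March 2030 is a Friday, so the first Sunday is March 3 and the fourth is March 24.
Daylight saving runs 7 October 2029 – 24 March 2030; 18 March 2030 is inside that window, so Iror Province is at UTC+09:00.
10:42 Iror Province − 9h = 01:42 UTC.
At the standard offset (UTC−09:45), 01:42 UTC − 9h45m = 15:57 Halove standard time (rolling into the previous day, 17 March 2030).
The standard-time date in Halove, 17 March 2030, does not fall between 19 November 2029 and 24 February 2030, so daylight saving is not in effect and Halove is at UTC−09:45.
01:42 UTC − 9h45m = 15:57 Halove (rolling into the previous day, 17 March 2030).

15:57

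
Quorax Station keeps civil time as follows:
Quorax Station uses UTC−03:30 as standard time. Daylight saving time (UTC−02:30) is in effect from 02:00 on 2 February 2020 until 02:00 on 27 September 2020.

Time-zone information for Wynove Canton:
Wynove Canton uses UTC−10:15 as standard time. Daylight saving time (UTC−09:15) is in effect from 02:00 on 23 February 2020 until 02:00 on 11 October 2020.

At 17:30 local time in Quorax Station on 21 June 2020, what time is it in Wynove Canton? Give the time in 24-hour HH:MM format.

21 June 2020 lies within the daylight-saving period (2 February – 27 September), so Quorax Station is on daylight time, UTC−02:30.
17:30 Quorax Station + 2h30m = 20:00 UTC.
At the standard offset (UTC−10:15), 20:00 UTC − 10h15m = 09:45 Wynove Canton standard time.
Daylight saving runs 23 February – 11 October; the standard-time date in Wynove Canton, 21 June 2020, is inside that window, so Wynove Canton is at UTC−09:15.
20:00 UTC − 9h15m = 10:45 Wynove Canton.

10:45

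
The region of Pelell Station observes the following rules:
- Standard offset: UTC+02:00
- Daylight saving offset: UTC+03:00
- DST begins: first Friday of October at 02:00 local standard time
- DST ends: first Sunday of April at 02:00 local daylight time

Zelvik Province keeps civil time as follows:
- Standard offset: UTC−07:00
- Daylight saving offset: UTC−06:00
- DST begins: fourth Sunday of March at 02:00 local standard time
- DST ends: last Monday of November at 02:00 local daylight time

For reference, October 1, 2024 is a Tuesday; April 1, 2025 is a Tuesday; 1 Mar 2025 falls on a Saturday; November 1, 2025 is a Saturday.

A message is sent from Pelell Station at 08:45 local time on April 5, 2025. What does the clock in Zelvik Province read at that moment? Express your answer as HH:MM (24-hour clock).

23:45

1 October 2024 is a Tuesday, so the first Friday is October 4.
1 April 2025 is a Tuesday, so the first Sunday is April 6.
Daylight saving runs 4 October 2024 – 6 April 2025; April 5, 2025 is inside that window, so Pelell Station is at UTC+03:00.
08:45 Pelell Station − 3h = 05:45 UTC.
1 March 2025 is a Saturday, so the first Sunday is March 2 and the fourth is March 23.
1 November 2025 is a Saturday, so Mondays fall on 3, 10, 17, 24; the last is November 24.
At the standard offset (UTC−07:00), 05:45 UTC − 7h = 22:45 Zelvik Province standard time (rolling into the previous day, 4 April 2025).
The standard-time date in Zelvik Province, April 4, 2025, falls between 23 March and 24 November, so daylight saving is in effect and Zelvik Province is at UTC−06:00.
05:45 UTC − 6h = 23:45 Zelvik Province (rolling into the previous day, 4 April 2025).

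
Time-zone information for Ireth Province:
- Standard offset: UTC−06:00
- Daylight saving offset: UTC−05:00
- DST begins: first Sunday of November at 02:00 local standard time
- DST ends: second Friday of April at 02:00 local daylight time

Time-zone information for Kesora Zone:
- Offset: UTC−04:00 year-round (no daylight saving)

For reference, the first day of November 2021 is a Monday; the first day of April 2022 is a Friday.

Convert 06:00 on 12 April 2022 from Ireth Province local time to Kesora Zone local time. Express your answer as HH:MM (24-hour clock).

08:00

1 November 2021 is a Monday, so the first Sunday is November 7.
1 April 2022 is a Friday, so the first Friday is April 1 and the second is April 8.
Daylight saving runs 7 November 2021 – 8 April 2022; 12 April 2022 is outside that window, so Ireth Province is on standard time at UTC−06:00.
06:00 Ireth Province + 6h = 12:00 UTC.
Kesora Zone stays on UTC−04:00 all year.
12:00 UTC − 4h = 08:00 Kesora Zone.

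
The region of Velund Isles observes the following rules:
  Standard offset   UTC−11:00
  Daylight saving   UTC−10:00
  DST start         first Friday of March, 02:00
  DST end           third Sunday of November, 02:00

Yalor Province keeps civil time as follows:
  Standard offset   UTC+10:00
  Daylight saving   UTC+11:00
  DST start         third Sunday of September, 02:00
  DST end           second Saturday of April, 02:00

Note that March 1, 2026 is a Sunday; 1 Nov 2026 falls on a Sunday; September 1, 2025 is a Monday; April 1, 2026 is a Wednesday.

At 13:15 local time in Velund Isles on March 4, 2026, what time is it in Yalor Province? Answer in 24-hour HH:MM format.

1 March 2026 is a Sunday, so the first Friday is March 6.
1 November 2026 is a Sunday, so the first Sunday is November 1 and the third is November 15.
Daylight saving runs 6 March – 15 November; March 4, 2026 is outside that window, so Velund Isles is on standard time at UTC−11:00.
13:15 Velund Isles + 11h = 00:15 UTC (rolling into the next day, 5 March 2026).
1 September 2025 is a Monday, so the first Sunday is September 7 and the third is September 21.
1 April 2026 is a Wednesday, so the first Saturday is April 4 and the second is April 11.
At the standard offset (UTC+10:00), 00:15 UTC + 10h = 10:15 Yalor Province standard time.
Daylight saving runs 21 September 2025 – 11 April 2026; the standard-time date in Yalor Province, March 5, 2026, is inside that window, so Yalor Province is at UTC+11:00.
00:15 UTC + 11h = 11:15 Yalor Province.

11:15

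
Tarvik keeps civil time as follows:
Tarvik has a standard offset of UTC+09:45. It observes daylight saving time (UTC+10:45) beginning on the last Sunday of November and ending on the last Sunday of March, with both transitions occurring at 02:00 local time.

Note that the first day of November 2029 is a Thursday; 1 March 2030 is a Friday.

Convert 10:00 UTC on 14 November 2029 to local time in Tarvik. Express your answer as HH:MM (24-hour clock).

19:45

1 November 2029 is a Thursday, so Sundays fall on 4, 11, 18, 25; the last is November 25.
1 March 2030 is a Friday, so Sundays fall on 3, 10, 17, 24, 31; the last is March 31.
At the standard offset (UTC+09:45), 10:00 UTC + 9h45m = 19:45 Tarvik standard time.
The standard-time date in Tarvik, 14 November 2029, is outside the daylight-saving period (25 November 2029 – 31 March 2030), so Tarvik is on standard time, UTC+09:45.
10:00 UTC + 9h45m = 19:45 local.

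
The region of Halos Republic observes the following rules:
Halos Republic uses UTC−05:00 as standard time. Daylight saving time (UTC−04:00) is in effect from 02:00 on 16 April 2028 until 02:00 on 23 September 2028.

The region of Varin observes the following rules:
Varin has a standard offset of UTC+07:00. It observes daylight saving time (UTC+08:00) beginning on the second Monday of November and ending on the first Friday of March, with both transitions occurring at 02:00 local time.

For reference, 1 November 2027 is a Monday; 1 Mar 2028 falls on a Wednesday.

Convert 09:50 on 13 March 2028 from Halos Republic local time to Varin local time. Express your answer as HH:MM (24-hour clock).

21:50

13 March 2028 does not fall between 16 April and 23 September, so daylight saving is not in effect and Halos Republic is at UTC−05:00.
09:50 Halos Republic + 5h = 14:50 UTC.
1 November 2027 is a Monday, so the first Monday is November 1 and the second is November 8.
1 March 2028 is a Wednesday, so the first Friday is March 3.
At the standard offset (UTC+07:00), 14:50 UTC + 7h = 21:50 Varin standard time.
The standard-time date in Varin, 13 March 2028, is outside the daylight-saving period (8 November 2027 – 3 March 2028), so Varin is on standard time, UTC+07:00.
14:50 UTC + 7h = 21:50 Varin.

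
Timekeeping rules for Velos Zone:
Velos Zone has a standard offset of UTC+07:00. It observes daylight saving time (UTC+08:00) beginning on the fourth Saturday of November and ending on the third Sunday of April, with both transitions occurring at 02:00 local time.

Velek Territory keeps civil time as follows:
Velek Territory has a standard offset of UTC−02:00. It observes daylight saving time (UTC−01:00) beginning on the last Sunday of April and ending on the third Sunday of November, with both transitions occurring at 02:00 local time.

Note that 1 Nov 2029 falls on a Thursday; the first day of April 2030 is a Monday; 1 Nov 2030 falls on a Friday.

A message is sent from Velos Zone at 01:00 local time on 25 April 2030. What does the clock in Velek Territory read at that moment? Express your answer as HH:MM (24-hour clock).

1 November 2029 is a Thursday, so the first Saturday is November 3 and the fourth is November 24.
1 April 2030 is a Monday, so the first Sunday is April 7 and the third is April 21.
Daylight saving runs 24 November 2029 – 21 April 2030; 25 April 2030 is outside that window, so Velos Zone is on standard time at UTC+07:00.
01:00 Velos Zone − 7h = 18:00 UTC (rolling into the previous day, 24 April 2030).
1 April 2030 is a Monday, so Sundays fall on 7, 14, 21, 28; the last is April 28.
1 November 2030 is a Friday, so the first Sunday is November 3 and the third is November 17.
At the standard offset (UTC−02:00), 18:00 UTC − 2h = 16:00 Velek Territory standard time.
Daylight saving runs 28 April – 17 November; the standard-time date in Velek Territory, 24 April 2030, is outside that window, so Velek Territory is on standard time at UTC−02:00.
18:00 UTC − 2h = 16:00 Velek Territory.

16:00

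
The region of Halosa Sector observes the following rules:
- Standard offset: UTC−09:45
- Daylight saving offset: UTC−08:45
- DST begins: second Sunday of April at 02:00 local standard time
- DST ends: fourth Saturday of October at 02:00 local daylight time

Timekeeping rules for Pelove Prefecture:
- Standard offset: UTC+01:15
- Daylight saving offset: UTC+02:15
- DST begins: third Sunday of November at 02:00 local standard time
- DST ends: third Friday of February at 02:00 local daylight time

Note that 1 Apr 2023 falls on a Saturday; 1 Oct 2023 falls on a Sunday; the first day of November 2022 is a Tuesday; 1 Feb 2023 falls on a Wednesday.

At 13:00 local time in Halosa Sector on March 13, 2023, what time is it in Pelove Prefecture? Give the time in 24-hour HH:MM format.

1 April 2023 is a Saturday, so the first Sunday is April 2 and the second is April 9.
1 October 2023 is a Sunday, so the first Saturday is October 7 and the fourth is October 28.
March 13, 2023 does not fall between 9 April and 28 October, so daylight saving is not in effect and Halosa Sector is at UTC−09:45.
13:00 Halosa Sector + 9h45m = 22:45 UTC.
1 November 2022 is a Tuesday, so the first Sunday is November 6 and the third is November 20.
1 February 2023 is a Wednesday, so the first Friday is February 3 and the third is February 17.
At the standard offset (UTC+01:15), 22:45 UTC + 1h15m = 00:00 Pelove Prefecture standard time (rolling into the next day, 14 March 2023).
Daylight saving runs 20 November 2022 – 17 February 2023; the standard-time date in Pelove Prefecture, March 14, 2023, is outside that window, so Pelove Prefecture is on standard time at UTC+01:15.
22:45 UTC + 1h15m = 00:00 Pelove Prefecture (rolling into the next day, 14 March 2023).

00:00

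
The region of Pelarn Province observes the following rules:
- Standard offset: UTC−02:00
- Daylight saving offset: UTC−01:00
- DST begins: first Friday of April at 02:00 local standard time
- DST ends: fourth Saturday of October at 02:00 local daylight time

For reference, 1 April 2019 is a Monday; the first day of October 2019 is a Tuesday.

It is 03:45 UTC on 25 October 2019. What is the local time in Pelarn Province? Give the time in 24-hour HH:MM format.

02:45

1 April 2019 is a Monday, so the first Friday is April 5.
1 October 2019 is a Tuesday, so the first Saturday is October 5 and the fourth is October 26.
At the standard offset (UTC−02:00), 03:45 UTC − 2h = 01:45 Pelarn Province standard time.
Daylight saving runs 5 April – 26 October; the standard-time date in Pelarn Province, 25 October 2019, is inside that window, so Pelarn Province is at UTC−01:00.
03:45 UTC − 1h = 02:45 local.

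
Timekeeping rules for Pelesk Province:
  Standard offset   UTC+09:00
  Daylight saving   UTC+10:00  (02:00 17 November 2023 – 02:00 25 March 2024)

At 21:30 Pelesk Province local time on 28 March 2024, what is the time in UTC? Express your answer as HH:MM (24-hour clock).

28 March 2024 does not fall between 17 November 2023 and 25 March 2024, so daylight saving is not in effect and Pelesk Province is at UTC+09:00.
21:30 local − 9h = 12:30 UTC.

12:30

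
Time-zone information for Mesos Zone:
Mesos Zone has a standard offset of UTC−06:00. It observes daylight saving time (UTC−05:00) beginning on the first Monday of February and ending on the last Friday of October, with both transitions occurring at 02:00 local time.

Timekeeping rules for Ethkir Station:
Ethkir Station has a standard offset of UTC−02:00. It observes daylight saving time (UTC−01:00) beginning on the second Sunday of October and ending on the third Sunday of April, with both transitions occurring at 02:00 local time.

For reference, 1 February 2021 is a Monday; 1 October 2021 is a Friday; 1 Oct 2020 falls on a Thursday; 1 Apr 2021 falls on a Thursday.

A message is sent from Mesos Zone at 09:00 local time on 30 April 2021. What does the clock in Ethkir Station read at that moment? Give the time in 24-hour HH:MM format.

1 February 2021 is a Monday, so the first Monday is February 1.
1 October 2021 is a Friday, so Fridays fall on 1, 8, 15, 22, 29; the last is October 29.
30 April 2021 falls between 1 February and 29 October, so daylight saving is in effect and Mesos Zone is at UTC−05:00.
09:00 Mesos Zone + 5h = 14:00 UTC.
1 October 2020 is a Thursday, so the first Sunday is October 4 and the second is October 11.
1 April 2021 is a Thursday, so the first Sunday is April 4 and the third is April 18.
At the standard offset (UTC−02:00), 14:00 UTC − 2h = 12:00 Ethkir Station standard time.
The standard-time date in Ethkir Station, 30 April 2021, does not fall between 11 October 2020 and 18 April 2021, so daylight saving is not in effect and Ethkir Station is at UTC−02:00.
14:00 UTC − 2h = 12:00 Ethkir Station.

12:00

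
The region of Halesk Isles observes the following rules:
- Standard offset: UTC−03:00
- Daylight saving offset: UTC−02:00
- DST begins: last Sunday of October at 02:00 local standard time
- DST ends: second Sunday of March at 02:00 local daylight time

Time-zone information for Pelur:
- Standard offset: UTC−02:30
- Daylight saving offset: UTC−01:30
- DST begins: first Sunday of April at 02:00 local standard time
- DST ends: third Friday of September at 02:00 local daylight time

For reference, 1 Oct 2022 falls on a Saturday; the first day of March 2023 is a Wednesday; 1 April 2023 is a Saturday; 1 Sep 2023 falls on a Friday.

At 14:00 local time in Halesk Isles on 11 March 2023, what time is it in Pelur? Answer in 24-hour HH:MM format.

1 October 2022 is a Saturday, so Sundays fall on 2, 9, 16, 23, 30; the last is October 30.
1 March 2023 is a Wednesday, so the first Sunday is March 5 and the second is March 12.
11 March 2023 lies within the daylight-saving period (30 October 2022 – 12 March 2023), so Halesk Isles is on daylight time, UTC−02:00.
14:00 Halesk Isles + 2h = 16:00 UTC.
1 April 2023 is a Saturday, so the first Sunday is April 2.
1 September 2023 is a Friday, so the first Friday is September 1 and the third is September 15.
At the standard offset (UTC−02:30), 16:00 UTC − 2h30m = 13:30 Pelur standard time.
The standard-time date in Pelur, 11 March 2023, is outside the daylight-saving period (2 April – 15 September), so Pelur is on standard time, UTC−02:30.
16:00 UTC − 2h30m = 13:30 Pelur.

13:30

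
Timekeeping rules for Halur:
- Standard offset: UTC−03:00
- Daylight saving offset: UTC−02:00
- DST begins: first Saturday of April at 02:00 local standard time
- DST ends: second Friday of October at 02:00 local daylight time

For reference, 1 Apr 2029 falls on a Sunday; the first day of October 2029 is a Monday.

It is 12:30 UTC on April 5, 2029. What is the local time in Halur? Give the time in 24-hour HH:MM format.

1 April 2029 is a Sunday, so the first Saturday is April 7.
1 October 2029 is a Monday, so the first Friday is October 5 and the second is October 12.
At the standard offset (UTC−03:00), 12:30 UTC − 3h = 09:30 Halur standard time.
Daylight saving runs 7 April – 12 October; the standard-time date in Halur, April 5, 2029, is outside that window, so Halur is on standard time at UTC−03:00.
12:30 UTC − 3h = 09:30 local.

09:30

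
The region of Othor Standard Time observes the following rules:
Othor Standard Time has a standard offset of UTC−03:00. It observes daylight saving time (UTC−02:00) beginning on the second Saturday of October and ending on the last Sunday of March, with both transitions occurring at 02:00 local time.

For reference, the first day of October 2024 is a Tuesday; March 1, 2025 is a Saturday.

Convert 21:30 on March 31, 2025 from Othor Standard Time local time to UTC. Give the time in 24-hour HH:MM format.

00:30

1 October 2024 is a Tuesday, so the first Saturday is October 5 and the second is October 12.
1 March 2025 is a Saturday, so Sundays fall on 2, 9, 16, 23, 30; the last is March 30.
March 31, 2025 does not fall between 12 October 2024 and 30 March 2025, so daylight saving is not in effect and Othor Standard Time is at UTC−03:00.
21:30 local + 3h = 00:30 UTC (rolling into the next day, 1 April 2025).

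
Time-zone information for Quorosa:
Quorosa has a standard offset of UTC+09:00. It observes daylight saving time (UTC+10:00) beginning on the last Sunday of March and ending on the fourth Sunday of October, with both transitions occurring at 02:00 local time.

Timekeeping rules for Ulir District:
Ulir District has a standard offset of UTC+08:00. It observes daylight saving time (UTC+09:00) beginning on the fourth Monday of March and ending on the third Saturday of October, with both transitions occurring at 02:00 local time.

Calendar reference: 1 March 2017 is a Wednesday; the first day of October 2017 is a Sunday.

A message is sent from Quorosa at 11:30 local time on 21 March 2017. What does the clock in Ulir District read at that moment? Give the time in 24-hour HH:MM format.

1 March 2017 is a Wednesday, so Sundays fall on 5, 12, 19, 26; the last is March 26.
1 October 2017 is a Sunday, so the first Sunday is October 1 and the fourth is October 22.
21 March 2017 does not fall between 26 March and 22 October, so daylight saving is not in effect and Quorosa is at UTC+09:00.
11:30 Quorosa − 9h = 02:30 UTC.
1 March 2017 is a Wednesday, so the first Monday is March 6 and the fourth is March 27.
1 October 2017 is a Sunday, so the first Saturday is October 7 and the third is October 21.
At the standard offset (UTC+08:00), 02:30 UTC + 8h = 10:30 Ulir District standard time.
The standard-time date in Ulir District, 21 March 2017, does not fall between 27 March and 21 October, so daylight saving is not in effect and Ulir District is at UTC+08:00.
02:30 UTC + 8h = 10:30 Ulir District.

10:30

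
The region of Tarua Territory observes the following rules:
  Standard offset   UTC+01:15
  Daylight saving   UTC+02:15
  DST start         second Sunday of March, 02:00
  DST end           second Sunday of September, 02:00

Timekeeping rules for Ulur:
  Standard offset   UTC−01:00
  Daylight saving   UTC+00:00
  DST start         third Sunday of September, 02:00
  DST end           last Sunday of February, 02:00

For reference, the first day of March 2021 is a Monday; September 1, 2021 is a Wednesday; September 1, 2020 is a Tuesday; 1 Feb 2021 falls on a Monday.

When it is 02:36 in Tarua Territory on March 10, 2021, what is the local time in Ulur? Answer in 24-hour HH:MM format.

1 March 2021 is a Monday, so the first Sunday is March 7 and the second is March 14.
1 September 2021 is a Wednesday, so the first Sunday is September 5 and the second is September 12.
March 10, 2021 is outside the daylight-saving period (14 March – 12 September), so Tarua Territory is on standard time, UTC+01:15.
02:36 Tarua Territory − 1h15m = 01:21 UTC.
1 September 2020 is a Tuesday, so the first Sunday is September 6 and the third is September 20.
1 February 2021 is a Monday, so Sundays fall on 7, 14, 21, 28; the last is February 28.
At the standard offset (UTC−01:00), 01:21 UTC − 1h = 00:21 Ulur standard time.
The standard-time date in Ulur, March 10, 2021, is outside the daylight-saving period (20 September 2020 – 28 February 2021), so Ulur is on standard time, UTC−01:00.
01:21 UTC − 1h = 00:21 Ulur.

00:21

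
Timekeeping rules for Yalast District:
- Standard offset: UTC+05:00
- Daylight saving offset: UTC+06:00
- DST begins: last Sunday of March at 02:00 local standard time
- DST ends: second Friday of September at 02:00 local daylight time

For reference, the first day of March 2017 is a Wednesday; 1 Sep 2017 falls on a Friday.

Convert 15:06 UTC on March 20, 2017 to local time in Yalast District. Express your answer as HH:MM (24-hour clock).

20:06

1 March 2017 is a Wednesday, so Sundays fall on 5, 12, 19, 26; the last is March 26.
1 September 2017 is a Friday, so the first Friday is September 1 and the second is September 8.
At the standard offset (UTC+05:00), 15:06 UTC + 5h = 20:06 Yalast District standard time.
The standard-time date in Yalast District, March 20, 2017, is outside the daylight-saving period (26 March – 8 September), so Yalast District is on standard time, UTC+05:00.
15:06 UTC + 5h = 20:06 local.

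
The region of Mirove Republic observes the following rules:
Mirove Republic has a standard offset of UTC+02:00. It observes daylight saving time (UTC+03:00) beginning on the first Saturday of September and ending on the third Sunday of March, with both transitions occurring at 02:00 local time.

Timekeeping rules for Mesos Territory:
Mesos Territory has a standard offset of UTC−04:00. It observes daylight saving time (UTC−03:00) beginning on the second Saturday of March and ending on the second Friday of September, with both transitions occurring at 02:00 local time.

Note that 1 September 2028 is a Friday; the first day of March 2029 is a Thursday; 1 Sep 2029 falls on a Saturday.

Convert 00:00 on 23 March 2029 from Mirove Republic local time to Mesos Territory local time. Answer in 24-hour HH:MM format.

1 September 2028 is a Friday, so the first Saturday is September 2.
1 March 2029 is a Thursday, so the first Sunday is March 4 and the third is March 18.
23 March 2029 is outside the daylight-saving period (2 September 2028 – 18 March 2029), so Mirove Republic is on standard time, UTC+02:00.
00:00 Mirove Republic − 2h = 22:00 UTC (rolling into the previous day, 22 March 2029).
1 March 2029 is a Thursday, so the first Saturday is March 3 and the second is March 10.
1 September 2029 is a Saturday, so the first Friday is September 7 and the second is September 14.
At the standard offset (UTC−04:00), 22:00 UTC − 4h = 18:00 Mesos Territory standard time.
The standard-time date in Mesos Territory, 22 March 2029, lies within the daylight-saving period (10 March – 14 September), so Mesos Territory is on daylight time, UTC−03:00.
22:00 UTC − 3h = 19:00 Mesos Territory.

19:00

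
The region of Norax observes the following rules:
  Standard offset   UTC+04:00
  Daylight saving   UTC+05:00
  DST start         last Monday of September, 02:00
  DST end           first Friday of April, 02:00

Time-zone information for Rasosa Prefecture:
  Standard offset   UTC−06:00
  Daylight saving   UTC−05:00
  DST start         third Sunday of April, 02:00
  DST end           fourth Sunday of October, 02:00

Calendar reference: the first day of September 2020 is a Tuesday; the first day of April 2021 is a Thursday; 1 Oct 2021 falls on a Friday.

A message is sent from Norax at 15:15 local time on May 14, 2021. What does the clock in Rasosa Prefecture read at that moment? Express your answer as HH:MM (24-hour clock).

06:15

1 September 2020 is a Tuesday, so Mondays fall on 7, 14, 21, 28; the last is September 28.
1 April 2021 is a Thursday, so the first Friday is April 2.
May 14, 2021 does not fall between 28 September 2020 and 2 April 2021, so daylight saving is not in effect and Norax is at UTC+04:00.
15:15 Norax − 4h = 11:15 UTC.
1 April 2021 is a Thursday, so the first Sunday is April 4 and the third is April 18.
1 October 2021 is a Friday, so the first Sunday is October 3 and the fourth is October 24.
At the standard offset (UTC−06:00), 11:15 UTC − 6h = 05:15 Rasosa Prefecture standard time.
Daylight saving runs 18 April – 24 October; the standard-time date in Rasosa Prefecture, May 14, 2021, is inside that window, so Rasosa Prefecture is at UTC−05:00.
11:15 UTC − 5h = 06:15 Rasosa Prefecture.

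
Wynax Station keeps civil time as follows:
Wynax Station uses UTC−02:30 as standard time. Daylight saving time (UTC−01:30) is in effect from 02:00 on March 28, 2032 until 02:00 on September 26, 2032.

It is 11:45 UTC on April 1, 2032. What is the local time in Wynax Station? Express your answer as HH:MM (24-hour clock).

At the standard offset (UTC−02:30), 11:45 UTC − 2h30m = 09:15 Wynax Station standard time.
The standard-time date in Wynax Station, April 1, 2032, lies within the daylight-saving period (28 March – 26 September), so Wynax Station is on daylight time, UTC−01:30.
11:45 UTC − 1h30m = 10:15 local.

10:15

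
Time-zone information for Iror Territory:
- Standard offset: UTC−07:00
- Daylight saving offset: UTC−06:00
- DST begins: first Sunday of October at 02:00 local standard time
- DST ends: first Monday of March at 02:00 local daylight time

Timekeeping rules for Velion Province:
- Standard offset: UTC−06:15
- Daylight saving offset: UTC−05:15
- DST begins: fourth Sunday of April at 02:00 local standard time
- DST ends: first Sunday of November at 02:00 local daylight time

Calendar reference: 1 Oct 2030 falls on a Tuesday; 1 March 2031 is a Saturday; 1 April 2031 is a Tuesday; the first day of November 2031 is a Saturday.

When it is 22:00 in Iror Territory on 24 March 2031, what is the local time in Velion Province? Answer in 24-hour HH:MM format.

1 October 2030 is a Tuesday, so the first Sunday is October 6.
1 March 2031 is a Saturday, so the first Monday is March 3.
Daylight saving runs 6 October 2030 – 3 March 2031; 24 March 2031 is outside that window, so Iror Territory is on standard time at UTC−07:00.
22:00 Iror Territory + 7h = 05:00 UTC (rolling into the next day, 25 March 2031).
1 April 2031 is a Tuesday, so the first Sunday is April 6 and the fourth is April 27.
1 November 2031 is a Saturday, so the first Sunday is November 2.
At the standard offset (UTC−06:15), 05:00 UTC − 6h15m = 22:45 Velion Province standard time (rolling into the previous day, 24 March 2031).
The standard-time date in Velion Province, 24 March 2031, is outside the daylight-saving period (27 April – 2 November), so Velion Province is on standard time, UTC−06:15.
05:00 UTC − 6h15m = 22:45 Velion Province (rolling into the previous day, 24 March 2031).

22:45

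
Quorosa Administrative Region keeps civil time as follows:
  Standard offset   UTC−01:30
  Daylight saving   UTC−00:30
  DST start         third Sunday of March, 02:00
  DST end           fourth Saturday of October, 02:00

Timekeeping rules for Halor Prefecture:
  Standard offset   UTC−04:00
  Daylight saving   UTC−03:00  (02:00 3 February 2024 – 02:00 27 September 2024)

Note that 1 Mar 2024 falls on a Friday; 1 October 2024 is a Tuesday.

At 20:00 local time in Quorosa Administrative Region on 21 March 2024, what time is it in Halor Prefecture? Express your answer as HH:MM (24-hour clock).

17:30

1 March 2024 is a Friday, so the first Sunday is March 3 and the third is March 17.
1 October 2024 is a Tuesday, so the first Saturday is October 5 and the fourth is October 26.
21 March 2024 falls between 17 March and 26 October, so daylight saving is in effect and Quorosa Administrative Region is at UTC−00:30.
20:00 Quorosa Administrative Region + 0h30m = 20:30 UTC.
At the standard offset (UTC−04:00), 20:30 UTC − 4h = 16:30 Halor Prefecture standard time.
The standard-time date in Halor Prefecture, 21 March 2024, lies within the daylight-saving period (3 February – 27 September), so Halor Prefecture is on daylight time, UTC−03:00.
20:30 UTC − 3h = 17:30 Halor Prefecture.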